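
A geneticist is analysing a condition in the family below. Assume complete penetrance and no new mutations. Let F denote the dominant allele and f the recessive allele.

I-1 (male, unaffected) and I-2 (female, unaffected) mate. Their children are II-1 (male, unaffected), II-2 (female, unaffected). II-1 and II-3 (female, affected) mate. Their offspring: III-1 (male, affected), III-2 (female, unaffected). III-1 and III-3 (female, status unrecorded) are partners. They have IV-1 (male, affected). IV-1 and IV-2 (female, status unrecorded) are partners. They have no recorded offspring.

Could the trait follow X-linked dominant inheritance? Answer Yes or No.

Yes

A consistent assignment under X-linked dominant exists: I-1 X^f Y, I-2 X^f X^f, II-1 X^f Y, II-2 X^f X^f, II-3 X^F X^f, III-1 X^F Y, III-2 X^f X^f, III-3 X^F X^F, IV-1 X^F Y, IV-2 X^F X^F.
In this assignment every recorded phenotype matches its genotype and every non-founder's genotype is obtainable from its parents' genotypes, so the pedigree is consistent.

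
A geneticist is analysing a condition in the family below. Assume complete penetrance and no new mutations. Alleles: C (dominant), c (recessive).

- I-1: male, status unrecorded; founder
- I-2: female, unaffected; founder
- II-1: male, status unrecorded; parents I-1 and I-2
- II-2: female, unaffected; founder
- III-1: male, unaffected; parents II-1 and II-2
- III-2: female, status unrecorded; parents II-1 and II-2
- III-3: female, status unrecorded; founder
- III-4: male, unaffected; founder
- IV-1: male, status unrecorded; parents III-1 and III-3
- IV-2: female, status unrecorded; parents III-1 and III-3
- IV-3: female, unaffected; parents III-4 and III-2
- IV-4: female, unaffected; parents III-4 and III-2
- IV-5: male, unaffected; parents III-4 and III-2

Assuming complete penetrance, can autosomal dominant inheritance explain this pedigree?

Yes

A consistent assignment under autosomal dominant exists: I-1 CC, I-2 cc, II-1 Cc, II-2 cc, III-1 cc, III-2 Cc, III-3 CC, III-4 cc, IV-1 Cc, IV-2 Cc, IV-3 cc, IV-4 cc, IV-5 cc.
In this assignment every recorded phenotype matches its genotype and every non-founder's genotype is obtainable from its parents' genotypes, so the pedigree is consistent.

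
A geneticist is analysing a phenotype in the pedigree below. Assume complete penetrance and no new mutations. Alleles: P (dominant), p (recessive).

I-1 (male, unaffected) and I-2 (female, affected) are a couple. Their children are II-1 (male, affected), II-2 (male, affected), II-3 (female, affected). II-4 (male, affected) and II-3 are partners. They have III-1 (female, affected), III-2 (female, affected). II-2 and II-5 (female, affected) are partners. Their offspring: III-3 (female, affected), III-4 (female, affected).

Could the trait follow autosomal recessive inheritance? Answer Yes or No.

A consistent assignment under autosomal recessive exists: I-1 Pp, I-2 pp, II-1 pp, II-2 pp, II-3 pp, II-4 pp, II-5 pp, III-1 pp, III-2 pp, III-3 pp, III-4 pp.
In this assignment every recorded phenotype matches its genotype and every non-founder's genotype is obtainable from its parents' genotypes, so the pedigree is consistent.

Yes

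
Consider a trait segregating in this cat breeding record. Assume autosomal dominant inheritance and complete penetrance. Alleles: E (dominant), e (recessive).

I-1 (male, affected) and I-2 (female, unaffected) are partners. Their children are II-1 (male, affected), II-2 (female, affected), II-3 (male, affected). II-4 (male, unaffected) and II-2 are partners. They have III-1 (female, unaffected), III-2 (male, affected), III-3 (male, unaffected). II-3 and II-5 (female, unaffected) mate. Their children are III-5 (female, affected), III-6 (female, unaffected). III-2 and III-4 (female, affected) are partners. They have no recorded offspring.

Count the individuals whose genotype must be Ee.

5

Obligate heterozygotes: II-1 is affected so carries E and received e from I-2 (ee), so II-1 is Ee; II-2 is affected so carries E and received e from I-2 (ee), so II-2 is Ee; II-3 is affected so carries E and received e from I-2 (ee), so II-3 is Ee; III-2 is affected so carries E and received e from II-4 (ee), so III-2 is Ee; III-5 is affected so carries E and received e from II-5 (ee), so III-5 is Ee.
Every other individual is either homozygous by phenotype or has at least one consistent homozygous assignment, so the count is 5.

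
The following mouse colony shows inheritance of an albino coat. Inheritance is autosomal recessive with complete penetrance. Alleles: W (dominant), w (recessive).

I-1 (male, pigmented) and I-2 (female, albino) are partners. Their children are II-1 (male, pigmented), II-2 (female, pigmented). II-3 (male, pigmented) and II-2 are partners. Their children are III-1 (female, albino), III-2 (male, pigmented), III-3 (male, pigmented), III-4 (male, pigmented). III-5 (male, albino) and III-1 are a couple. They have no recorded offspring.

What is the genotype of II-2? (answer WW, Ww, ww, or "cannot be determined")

Ww

From phenotype alone, II-2 is WW or Ww.
II-2 is pigmented so carries W and received w from I-2 (ww), so II-2 is Ww.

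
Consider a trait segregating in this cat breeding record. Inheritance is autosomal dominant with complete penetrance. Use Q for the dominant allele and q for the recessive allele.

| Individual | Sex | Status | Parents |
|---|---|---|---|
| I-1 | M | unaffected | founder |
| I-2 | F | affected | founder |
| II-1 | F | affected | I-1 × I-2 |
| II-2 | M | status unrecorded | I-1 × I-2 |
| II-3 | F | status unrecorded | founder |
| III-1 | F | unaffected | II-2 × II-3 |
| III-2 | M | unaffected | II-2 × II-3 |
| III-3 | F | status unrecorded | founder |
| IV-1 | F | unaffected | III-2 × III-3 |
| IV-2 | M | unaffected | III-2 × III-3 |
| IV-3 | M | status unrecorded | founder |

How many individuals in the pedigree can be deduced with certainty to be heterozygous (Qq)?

1

Obligate heterozygotes: II-1 is affected so carries Q and received q from I-1 (qq), so II-1 is Qq.
Every other individual is either homozygous by phenotype or has at least one consistent homozygous assignment, so the count is 1.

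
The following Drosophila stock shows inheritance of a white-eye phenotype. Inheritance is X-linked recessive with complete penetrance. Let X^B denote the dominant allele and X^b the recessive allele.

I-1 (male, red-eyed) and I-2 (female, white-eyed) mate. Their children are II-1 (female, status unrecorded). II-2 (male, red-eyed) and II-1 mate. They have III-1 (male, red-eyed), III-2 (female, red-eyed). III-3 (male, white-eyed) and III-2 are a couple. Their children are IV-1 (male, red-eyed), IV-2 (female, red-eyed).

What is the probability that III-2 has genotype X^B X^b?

1/5

II-2 is red-eyed, so II-2 is X^B Y.
II-1 received B from I-1 (X^B Y) and received b from I-2 (X^b X^b), so II-1 is X^B X^b.
Their cross gives offspring ratios 1/2 X^B X^B : 1/2 X^B X^b. Conditioning on III-2 being red-eyed, P(X^B X^b) = 1/2 / 1 = 1/2 before taking III-2's own offspring into account.
III-3 is white-eyed, so III-3 is X^b Y.
Now use III-2's offspring. Probability of each recorded status — red-eyed son IV-1: 1/2 if III-2 is X^B X^b, 1 if X^B X^B; red-eyed daughter IV-2: 1/2 if III-2 is X^B X^b, 1 if X^B X^B.
Bayes: P(X^B X^b) = 1/2·1/4 / (1/2·1/4 + 1/2·1) = 1/5.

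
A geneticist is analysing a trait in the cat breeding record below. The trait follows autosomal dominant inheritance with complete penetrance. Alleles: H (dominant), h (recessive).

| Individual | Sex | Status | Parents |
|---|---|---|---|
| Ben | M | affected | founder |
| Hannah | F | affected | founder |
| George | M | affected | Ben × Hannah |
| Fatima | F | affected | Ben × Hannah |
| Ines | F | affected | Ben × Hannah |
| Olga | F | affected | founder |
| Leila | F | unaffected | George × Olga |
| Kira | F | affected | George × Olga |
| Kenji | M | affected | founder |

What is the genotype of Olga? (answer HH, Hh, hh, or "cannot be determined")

From phenotype alone, Olga is HH or Hh.
Olga is affected so carries H and passed h to Leila (hh), so Olga is Hh.

Hh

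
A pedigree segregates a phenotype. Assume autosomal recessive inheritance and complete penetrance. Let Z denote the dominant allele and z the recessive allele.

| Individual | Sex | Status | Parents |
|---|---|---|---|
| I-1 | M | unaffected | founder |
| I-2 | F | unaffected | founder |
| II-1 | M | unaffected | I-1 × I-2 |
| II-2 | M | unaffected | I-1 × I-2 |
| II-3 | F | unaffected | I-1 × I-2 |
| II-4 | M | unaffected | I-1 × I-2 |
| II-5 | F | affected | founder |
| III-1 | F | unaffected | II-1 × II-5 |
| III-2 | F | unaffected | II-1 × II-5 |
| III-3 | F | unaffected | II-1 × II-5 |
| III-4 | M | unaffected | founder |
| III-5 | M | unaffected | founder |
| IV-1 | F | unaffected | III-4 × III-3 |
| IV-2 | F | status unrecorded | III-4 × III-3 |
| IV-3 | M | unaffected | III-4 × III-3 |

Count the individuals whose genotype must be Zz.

Obligate heterozygotes: III-1 is unaffected so carries Z and received z from II-5 (zz), so III-1 is Zz; III-2 is unaffected so carries Z and received z from II-5 (zz), so III-2 is Zz; III-3 is unaffected so carries Z and received z from II-5 (zz), so III-3 is Zz.
Every other individual is either homozygous by phenotype or has at least one consistent homozygous assignment, so the count is 3.

3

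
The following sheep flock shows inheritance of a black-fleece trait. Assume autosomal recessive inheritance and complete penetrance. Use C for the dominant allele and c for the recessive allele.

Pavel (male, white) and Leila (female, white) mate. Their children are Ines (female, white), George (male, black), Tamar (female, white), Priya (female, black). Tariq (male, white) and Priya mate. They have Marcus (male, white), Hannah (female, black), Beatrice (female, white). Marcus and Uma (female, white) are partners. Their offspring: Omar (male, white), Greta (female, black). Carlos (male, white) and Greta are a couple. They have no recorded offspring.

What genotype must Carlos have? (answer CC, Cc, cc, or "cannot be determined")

cannot be determined

Carlos's phenotype allows CC or Cc, and no parent or child forces a single allele at both positions; consistent genotype assignments exist with Carlos as CC or Cc.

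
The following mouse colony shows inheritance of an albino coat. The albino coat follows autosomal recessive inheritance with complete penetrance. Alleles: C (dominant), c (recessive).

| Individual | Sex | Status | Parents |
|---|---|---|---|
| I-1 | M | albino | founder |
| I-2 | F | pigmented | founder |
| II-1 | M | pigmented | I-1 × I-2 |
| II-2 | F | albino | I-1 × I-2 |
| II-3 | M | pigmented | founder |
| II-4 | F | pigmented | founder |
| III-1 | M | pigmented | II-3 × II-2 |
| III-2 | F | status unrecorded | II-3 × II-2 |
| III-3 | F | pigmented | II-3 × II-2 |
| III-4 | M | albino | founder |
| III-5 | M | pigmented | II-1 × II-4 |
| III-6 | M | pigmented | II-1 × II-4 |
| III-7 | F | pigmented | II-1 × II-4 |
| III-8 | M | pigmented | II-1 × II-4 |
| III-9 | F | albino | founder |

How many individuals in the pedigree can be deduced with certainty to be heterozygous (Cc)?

Obligate heterozygotes: I-2 is pigmented so carries C and passed c to II-2 (cc), so I-2 is Cc; II-1 is pigmented so carries C and received c from I-1 (cc), so II-1 is Cc; III-1 is pigmented so carries C and received c from II-2 (cc), so III-1 is Cc; III-3 is pigmented so carries C and received c from II-2 (cc), so III-3 is Cc.
Every other individual is either homozygous by phenotype or has at least one consistent homozygous assignment, so the count is 4.

4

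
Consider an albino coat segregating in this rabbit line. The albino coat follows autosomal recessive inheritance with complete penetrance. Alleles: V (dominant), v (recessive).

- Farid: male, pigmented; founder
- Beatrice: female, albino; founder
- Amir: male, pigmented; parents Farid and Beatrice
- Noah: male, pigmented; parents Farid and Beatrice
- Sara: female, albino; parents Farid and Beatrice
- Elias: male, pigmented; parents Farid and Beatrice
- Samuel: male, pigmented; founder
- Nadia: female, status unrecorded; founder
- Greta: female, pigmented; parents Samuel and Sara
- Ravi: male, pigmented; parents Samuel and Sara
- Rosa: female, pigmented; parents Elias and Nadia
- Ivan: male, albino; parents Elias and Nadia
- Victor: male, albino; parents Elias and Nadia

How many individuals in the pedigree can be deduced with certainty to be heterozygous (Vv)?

6

Obligate heterozygotes: Farid is pigmented so carries V and passed v to Sara (vv), so Farid is Vv; Amir is pigmented so carries V and received v from Beatrice (vv), so Amir is Vv; Noah is pigmented so carries V and received v from Beatrice (vv), so Noah is Vv; Elias is pigmented so carries V and received v from Beatrice (vv), so Elias is Vv; Greta is pigmented so carries V and received v from Sara (vv), so Greta is Vv; Ravi is pigmented so carries V and received v from Sara (vv), so Ravi is Vv.
Every other individual is either homozygous by phenotype or has at least one consistent homozygous assignment, so the count is 6.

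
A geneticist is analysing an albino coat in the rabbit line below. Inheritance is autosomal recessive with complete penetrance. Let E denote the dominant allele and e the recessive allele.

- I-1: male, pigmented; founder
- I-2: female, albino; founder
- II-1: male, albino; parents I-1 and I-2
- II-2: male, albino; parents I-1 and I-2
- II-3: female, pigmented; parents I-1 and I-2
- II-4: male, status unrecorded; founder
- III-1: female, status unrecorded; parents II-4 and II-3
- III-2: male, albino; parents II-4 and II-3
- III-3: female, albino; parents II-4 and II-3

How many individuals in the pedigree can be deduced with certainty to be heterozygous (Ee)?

2

Obligate heterozygotes: I-1 is pigmented so carries E and passed e to II-1 (ee), so I-1 is Ee; II-3 is pigmented so carries E and received e from I-2 (ee), so II-3 is Ee.
Every other individual is either homozygous by phenotype or has at least one consistent homozygous assignment, so the count is 2.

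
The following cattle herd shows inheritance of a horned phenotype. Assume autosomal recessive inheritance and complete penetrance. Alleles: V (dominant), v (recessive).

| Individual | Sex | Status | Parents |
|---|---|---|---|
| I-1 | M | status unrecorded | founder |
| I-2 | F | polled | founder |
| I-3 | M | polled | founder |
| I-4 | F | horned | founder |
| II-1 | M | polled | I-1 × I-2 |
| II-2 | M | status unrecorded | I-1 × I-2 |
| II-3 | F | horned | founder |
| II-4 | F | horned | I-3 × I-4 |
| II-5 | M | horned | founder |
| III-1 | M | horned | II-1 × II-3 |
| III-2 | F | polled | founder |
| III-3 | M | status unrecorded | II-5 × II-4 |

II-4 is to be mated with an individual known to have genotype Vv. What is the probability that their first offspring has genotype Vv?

II-4 is horned, so II-4 is vv.
The cross gives 1/2 Vv : 1/2 vv, so P(offspring has genotype Vv) = 1/2.

1/2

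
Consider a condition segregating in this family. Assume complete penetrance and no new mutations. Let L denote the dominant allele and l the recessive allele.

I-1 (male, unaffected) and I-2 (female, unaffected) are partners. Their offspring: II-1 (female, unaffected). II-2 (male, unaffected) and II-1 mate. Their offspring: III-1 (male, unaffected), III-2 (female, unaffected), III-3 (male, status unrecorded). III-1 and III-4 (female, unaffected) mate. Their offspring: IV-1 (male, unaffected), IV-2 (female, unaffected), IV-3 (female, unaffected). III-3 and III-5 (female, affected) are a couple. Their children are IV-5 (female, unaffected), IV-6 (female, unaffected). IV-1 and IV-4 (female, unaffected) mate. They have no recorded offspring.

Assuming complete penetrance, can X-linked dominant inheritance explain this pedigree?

Yes

A consistent assignment under X-linked dominant exists: I-1 X^l Y, I-2 X^l X^l, II-1 X^l X^l, II-2 X^l Y, III-1 X^l Y, III-2 X^l X^l, III-3 X^l Y, III-4 X^l X^l, III-5 X^L X^l, IV-1 X^l Y, IV-2 X^l X^l, IV-3 X^l X^l, IV-4 X^l X^l, IV-5 X^l X^l, IV-6 X^l X^l.
In this assignment every recorded phenotype matches its genotype and every non-founder's genotype is obtainable from its parents' genotypes, so the pedigree is consistent.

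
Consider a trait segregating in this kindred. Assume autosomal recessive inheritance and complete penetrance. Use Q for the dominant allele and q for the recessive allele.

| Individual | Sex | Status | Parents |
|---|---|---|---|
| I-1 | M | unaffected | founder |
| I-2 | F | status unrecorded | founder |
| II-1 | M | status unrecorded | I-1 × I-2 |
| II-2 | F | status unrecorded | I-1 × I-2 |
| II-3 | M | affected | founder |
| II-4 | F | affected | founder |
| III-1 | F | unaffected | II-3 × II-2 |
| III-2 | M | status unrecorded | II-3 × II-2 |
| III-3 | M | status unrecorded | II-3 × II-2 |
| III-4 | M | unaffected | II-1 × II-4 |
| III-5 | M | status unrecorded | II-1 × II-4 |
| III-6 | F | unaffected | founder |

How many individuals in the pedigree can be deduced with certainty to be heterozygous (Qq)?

2

Obligate heterozygotes: III-1 is unaffected so carries Q and received q from II-3 (qq), so III-1 is Qq; III-4 is unaffected so carries Q and received q from II-4 (qq), so III-4 is Qq.
Every other individual is either homozygous by phenotype or has at least one consistent homozygous assignment, so the count is 2.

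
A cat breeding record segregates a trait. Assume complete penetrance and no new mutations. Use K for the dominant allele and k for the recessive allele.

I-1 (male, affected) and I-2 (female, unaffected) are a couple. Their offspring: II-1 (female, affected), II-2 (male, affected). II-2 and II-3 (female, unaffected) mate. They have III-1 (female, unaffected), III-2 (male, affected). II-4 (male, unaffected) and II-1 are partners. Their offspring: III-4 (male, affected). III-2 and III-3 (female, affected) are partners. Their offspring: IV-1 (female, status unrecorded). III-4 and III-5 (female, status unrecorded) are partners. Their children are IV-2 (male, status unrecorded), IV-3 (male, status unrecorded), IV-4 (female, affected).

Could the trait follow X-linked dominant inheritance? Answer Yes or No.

Under X-linked dominant, II-2 (affected, male) cannot arise from I-1 (affected) × I-2 (unaffected).

No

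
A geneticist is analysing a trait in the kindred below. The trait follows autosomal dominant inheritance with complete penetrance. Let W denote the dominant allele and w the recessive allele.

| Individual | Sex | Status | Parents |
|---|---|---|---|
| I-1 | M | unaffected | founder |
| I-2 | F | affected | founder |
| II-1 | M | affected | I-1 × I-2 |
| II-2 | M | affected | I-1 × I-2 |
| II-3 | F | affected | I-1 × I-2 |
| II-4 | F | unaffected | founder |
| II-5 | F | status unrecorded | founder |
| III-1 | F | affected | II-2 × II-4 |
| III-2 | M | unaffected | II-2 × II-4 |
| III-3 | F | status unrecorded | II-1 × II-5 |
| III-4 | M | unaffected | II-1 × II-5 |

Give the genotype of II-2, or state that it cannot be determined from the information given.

Ww

From phenotype alone, II-2 is WW or Ww.
II-2 is affected so carries W and received w from I-1 (ww), so II-2 is Ww.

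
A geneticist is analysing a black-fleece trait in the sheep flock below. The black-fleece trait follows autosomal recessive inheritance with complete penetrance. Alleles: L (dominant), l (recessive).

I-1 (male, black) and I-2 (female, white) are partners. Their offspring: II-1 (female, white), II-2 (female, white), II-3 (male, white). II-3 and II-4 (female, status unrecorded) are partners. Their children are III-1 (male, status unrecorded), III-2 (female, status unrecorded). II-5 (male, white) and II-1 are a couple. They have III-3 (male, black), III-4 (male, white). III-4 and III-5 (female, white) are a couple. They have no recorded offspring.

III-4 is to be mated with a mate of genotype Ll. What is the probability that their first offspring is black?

1/6

II-5 is white so carries L and passed l to III-3 (ll), so II-5 is Ll.
II-1 is white so carries L and received l from I-1 (ll), so II-1 is Ll.
III-4 is a white offspring of II-5 (Ll) × II-1 (Ll), whose cross gives 1/4 LL : 1/2 Ll : 1/4 ll; conditioning on being white, III-4 is LL with probability 1/3, Ll with probability 2/3.
Summing over parental genotype combinations, P(offspring is black) = 2/3·1/4 = 1/6.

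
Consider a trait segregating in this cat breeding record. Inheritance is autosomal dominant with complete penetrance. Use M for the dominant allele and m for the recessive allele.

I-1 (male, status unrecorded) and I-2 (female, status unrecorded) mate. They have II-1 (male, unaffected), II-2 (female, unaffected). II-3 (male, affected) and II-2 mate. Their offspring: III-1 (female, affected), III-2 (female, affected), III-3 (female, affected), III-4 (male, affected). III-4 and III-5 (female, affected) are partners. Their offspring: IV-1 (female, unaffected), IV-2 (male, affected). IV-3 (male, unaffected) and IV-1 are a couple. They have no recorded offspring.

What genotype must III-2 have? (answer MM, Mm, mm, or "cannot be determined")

From phenotype alone, III-2 is MM or Mm.
III-2 is affected so carries M and received m from II-2 (mm), so III-2 is Mm.

Mm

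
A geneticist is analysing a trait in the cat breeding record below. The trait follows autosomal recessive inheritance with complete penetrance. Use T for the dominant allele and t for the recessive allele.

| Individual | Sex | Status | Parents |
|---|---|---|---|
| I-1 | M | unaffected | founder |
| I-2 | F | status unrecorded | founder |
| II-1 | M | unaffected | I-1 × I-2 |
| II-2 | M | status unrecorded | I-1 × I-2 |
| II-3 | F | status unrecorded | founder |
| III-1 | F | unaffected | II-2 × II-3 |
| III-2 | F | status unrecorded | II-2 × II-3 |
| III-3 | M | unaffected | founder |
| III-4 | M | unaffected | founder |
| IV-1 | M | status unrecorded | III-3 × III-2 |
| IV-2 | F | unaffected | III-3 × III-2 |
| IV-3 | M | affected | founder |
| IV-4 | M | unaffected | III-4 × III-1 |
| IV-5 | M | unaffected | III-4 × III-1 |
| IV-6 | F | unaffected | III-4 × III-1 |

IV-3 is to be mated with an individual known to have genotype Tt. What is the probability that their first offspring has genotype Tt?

IV-3 is affected, so IV-3 is tt.
The cross gives 1/2 Tt : 1/2 tt, so P(offspring has genotype Tt) = 1/2.

1/2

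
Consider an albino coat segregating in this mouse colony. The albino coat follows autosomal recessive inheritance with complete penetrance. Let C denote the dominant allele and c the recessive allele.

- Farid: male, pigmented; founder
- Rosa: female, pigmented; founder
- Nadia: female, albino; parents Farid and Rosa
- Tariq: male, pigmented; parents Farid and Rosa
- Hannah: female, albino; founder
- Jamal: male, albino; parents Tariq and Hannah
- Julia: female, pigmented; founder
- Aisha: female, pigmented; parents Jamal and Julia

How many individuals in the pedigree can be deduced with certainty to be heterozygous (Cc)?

Obligate heterozygotes: Farid is pigmented so carries C and passed c to Nadia (cc), so Farid is Cc; Rosa is pigmented so carries C and passed c to Nadia (cc), so Rosa is Cc; Tariq is pigmented so carries C and passed c to Jamal (cc), so Tariq is Cc; Aisha is pigmented so carries C and received c from Jamal (cc), so Aisha is Cc.
Every other individual is either homozygous by phenotype or has at least one consistent homozygous assignment, so the count is 4.

4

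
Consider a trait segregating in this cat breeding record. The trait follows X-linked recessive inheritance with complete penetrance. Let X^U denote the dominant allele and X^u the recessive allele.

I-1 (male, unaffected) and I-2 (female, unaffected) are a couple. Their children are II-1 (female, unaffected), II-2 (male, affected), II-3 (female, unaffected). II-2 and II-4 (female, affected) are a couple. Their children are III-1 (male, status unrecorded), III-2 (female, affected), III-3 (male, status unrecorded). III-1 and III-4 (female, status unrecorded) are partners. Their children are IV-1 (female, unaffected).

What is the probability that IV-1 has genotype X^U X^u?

1

IV-1 is unaffected so carries U and received u from III-1 (X^u Y), so IV-1 is X^U X^u, giving P(X^U X^u) = 1.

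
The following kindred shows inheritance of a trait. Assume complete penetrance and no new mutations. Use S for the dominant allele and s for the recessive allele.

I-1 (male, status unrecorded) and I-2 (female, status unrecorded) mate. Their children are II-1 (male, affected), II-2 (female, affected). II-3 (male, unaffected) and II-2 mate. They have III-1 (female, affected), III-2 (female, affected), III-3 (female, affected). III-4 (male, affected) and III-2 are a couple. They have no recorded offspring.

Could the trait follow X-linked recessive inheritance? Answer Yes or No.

Under X-linked recessive, III-1 (affected, female) cannot arise from II-3 (unaffected) × II-2 (affected).

No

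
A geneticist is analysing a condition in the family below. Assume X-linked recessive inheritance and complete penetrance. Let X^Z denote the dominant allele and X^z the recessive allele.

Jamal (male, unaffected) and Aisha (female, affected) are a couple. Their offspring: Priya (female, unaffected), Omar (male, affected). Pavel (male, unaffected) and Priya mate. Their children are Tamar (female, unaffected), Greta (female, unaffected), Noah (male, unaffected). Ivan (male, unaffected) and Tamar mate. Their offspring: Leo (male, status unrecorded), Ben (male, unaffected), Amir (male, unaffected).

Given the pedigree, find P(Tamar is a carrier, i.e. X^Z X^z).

1/5

Pavel is unaffected, so Pavel is X^Z Y.
Priya is unaffected so carries Z and received z from Aisha (X^z X^z), so Priya is X^Z X^z.
Their cross gives offspring ratios 1/2 X^Z X^Z : 1/2 X^Z X^z. Conditioning on Tamar being unaffected, P(X^Z X^z) = 1/2 / 1 = 1/2 before taking Tamar's own offspring into account.
Ivan is unaffected, so Ivan is X^Z Y.
Now use Tamar's offspring. Probability of each recorded status — unaffected son Ben: 1/2 if Tamar is X^Z X^z, 1 if X^Z X^Z; unaffected son Amir: 1/2 if Tamar is X^Z X^z, 1 if X^Z X^Z. (Leo: equally likely either way, so uninformative.)
Bayes: P(X^Z X^z) = 1/2·1/4 / (1/2·1/4 + 1/2·1) = 1/5.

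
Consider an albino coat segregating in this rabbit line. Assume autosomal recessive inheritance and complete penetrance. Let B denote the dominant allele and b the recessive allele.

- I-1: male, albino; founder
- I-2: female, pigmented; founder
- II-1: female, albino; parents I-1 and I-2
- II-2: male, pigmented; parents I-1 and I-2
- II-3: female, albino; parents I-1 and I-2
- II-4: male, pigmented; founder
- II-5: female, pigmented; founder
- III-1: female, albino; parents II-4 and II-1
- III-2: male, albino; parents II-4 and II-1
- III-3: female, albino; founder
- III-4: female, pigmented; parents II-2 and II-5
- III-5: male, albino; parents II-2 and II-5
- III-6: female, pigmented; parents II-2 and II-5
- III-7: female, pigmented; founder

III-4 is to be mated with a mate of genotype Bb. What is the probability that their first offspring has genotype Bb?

II-2 is pigmented so carries B and received b from I-1 (bb), so II-2 is Bb.
II-5 is pigmented so carries B and passed b to III-5 (bb), so II-5 is Bb.
III-4 is a pigmented offspring of II-2 (Bb) × II-5 (Bb), whose cross gives 1/4 BB : 1/2 Bb : 1/4 bb; conditioning on being pigmented, III-4 is BB with probability 1/3, Bb with probability 2/3.
Summing over parental genotype combinations, P(offspring has genotype Bb) = 1/3·1/2 + 2/3·1/2 = 1/2.

1/2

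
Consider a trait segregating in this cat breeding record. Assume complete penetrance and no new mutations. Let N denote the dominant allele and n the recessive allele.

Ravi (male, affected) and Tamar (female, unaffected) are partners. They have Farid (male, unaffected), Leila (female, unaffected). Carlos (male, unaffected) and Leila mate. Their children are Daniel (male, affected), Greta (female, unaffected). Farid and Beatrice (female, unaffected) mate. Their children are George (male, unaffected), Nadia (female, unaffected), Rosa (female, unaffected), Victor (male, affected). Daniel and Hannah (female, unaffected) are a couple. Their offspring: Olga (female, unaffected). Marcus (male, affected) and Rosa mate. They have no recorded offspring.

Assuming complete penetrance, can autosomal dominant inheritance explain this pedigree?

No

Under autosomal dominant, Daniel (affected, male) cannot arise from Carlos (unaffected) × Leila (unaffected).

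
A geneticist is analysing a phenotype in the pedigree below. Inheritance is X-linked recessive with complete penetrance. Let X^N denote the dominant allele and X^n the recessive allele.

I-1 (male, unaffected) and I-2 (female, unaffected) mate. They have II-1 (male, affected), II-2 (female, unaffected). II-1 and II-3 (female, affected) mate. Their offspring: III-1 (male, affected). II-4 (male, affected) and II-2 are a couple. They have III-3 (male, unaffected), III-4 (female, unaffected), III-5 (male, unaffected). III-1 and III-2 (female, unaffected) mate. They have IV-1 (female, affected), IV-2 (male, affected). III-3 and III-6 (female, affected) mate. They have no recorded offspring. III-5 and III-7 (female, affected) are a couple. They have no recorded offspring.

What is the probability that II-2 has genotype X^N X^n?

I-1 is unaffected, so I-1 is X^N Y.
I-2 is unaffected so carries N and passed n to II-1 (X^n Y), so I-2 is X^N X^n.
Their cross gives offspring ratios 1/2 X^N X^N : 1/2 X^N X^n. Conditioning on II-2 being unaffected, P(X^N X^n) = 1/2 / 1 = 1/2 before taking II-2's own offspring into account.
II-4 is affected, so II-4 is X^n Y.
Now use II-2's offspring. Probability of each recorded status — unaffected son III-3: 1/2 if II-2 is X^N X^n, 1 if X^N X^N; unaffected daughter III-4: 1/2 if II-2 is X^N X^n, 1 if X^N X^N; unaffected son III-5: 1/2 if II-2 is X^N X^n, 1 if X^N X^N.
Bayes: P(X^N X^n) = 1/2·1/8 / (1/2·1/8 + 1/2·1) = 1/9.

1/9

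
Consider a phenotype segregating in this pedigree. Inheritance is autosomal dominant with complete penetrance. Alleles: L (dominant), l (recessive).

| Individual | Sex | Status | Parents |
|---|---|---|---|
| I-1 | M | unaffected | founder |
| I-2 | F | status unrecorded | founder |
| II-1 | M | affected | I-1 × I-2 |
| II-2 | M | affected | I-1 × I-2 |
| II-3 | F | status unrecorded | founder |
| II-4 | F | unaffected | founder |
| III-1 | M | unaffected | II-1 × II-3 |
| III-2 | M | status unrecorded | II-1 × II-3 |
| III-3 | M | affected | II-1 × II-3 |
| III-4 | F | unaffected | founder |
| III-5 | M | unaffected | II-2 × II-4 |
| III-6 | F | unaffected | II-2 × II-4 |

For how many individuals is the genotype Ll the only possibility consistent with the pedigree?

2

Obligate heterozygotes: II-1 is affected so carries L and received l from I-1 (ll), so II-1 is Ll; II-2 is affected so carries L and received l from I-1 (ll), so II-2 is Ll.
Every other individual is either homozygous by phenotype or has at least one consistent homozygous assignment, so the count is 2.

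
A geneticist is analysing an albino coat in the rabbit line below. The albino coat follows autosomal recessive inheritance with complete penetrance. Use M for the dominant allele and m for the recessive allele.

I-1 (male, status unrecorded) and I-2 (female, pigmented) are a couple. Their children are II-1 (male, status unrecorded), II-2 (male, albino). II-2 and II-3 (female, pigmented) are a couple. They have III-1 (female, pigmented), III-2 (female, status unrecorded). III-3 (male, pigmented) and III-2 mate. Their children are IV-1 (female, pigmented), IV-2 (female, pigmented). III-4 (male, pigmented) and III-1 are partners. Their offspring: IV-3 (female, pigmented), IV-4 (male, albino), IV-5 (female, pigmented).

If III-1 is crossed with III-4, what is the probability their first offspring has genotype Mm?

1/2

III-1 is pigmented so carries M and received m from II-2 (mm), so III-1 is Mm.
III-4 is pigmented so carries M and passed m to IV-4 (mm), so III-4 is Mm.
The cross gives 1/4 MM : 1/2 Mm : 1/4 mm, so P(offspring has genotype Mm) = 1/2.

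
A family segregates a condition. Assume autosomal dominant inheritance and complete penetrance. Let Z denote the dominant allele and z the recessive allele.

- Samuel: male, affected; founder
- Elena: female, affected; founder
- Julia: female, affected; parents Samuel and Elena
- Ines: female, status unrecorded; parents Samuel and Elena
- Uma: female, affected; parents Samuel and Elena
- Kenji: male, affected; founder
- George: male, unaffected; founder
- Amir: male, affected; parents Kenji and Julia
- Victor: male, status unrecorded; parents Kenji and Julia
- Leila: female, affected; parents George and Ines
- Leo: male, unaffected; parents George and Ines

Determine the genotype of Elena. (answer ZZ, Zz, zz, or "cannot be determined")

Elena's phenotype allows ZZ or Zz, and no parent or child forces a single allele at both positions; consistent genotype assignments exist with Elena as ZZ or Zz.

cannot be determined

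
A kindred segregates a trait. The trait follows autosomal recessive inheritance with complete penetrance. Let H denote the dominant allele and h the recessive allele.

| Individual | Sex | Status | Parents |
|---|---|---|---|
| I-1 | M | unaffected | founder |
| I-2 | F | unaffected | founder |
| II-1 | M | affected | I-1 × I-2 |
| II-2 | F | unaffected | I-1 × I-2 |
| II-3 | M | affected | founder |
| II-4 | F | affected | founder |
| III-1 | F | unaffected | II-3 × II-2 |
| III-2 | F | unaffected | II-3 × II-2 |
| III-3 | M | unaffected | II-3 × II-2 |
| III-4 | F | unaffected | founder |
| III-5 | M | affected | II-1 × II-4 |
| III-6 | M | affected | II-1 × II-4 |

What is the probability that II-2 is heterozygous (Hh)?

1/5

I-1 is unaffected so carries H and passed h to II-1 (hh), so I-1 is Hh.
I-2 is unaffected so carries H and passed h to II-1 (hh), so I-2 is Hh.
Their cross gives offspring ratios 1/4 HH : 1/2 Hh : 1/4 hh. Conditioning on II-2 being unaffected, P(Hh) = 1/2 / 3/4 = 2/3 before taking II-2's own offspring into account.
II-3 is affected, so II-3 is hh.
Now use II-2's offspring. Probability of each recorded status — unaffected daughter III-1: 1/2 if II-2 is Hh, 1 if HH; unaffected daughter III-2: 1/2 if II-2 is Hh, 1 if HH; unaffected son III-3: 1/2 if II-2 is Hh, 1 if HH.
Bayes: P(Hh) = 2/3·1/8 / (2/3·1/8 + 1/3·1) = 1/5.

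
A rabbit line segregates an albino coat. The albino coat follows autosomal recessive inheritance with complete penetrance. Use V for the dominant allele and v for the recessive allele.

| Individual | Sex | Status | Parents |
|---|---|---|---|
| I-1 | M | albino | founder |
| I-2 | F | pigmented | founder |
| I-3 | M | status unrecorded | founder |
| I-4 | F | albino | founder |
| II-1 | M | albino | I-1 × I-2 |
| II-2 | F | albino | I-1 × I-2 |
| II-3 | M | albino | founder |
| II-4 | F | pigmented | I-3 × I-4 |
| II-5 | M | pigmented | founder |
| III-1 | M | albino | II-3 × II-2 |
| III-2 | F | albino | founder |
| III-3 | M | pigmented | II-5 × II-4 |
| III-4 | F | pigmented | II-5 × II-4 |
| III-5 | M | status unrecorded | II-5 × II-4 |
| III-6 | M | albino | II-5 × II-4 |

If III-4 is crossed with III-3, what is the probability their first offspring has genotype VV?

4/9

II-5 is pigmented so carries V and passed v to III-6 (vv), so II-5 is Vv.
II-4 is pigmented so carries V and received v from I-4 (vv), so II-4 is Vv.
III-4 is a pigmented offspring of II-5 (Vv) × II-4 (Vv), whose cross gives 1/4 VV : 1/2 Vv : 1/4 vv; conditioning on being pigmented, III-4 is VV with probability 1/3, Vv with probability 2/3.
III-3 is a pigmented offspring of II-5 (Vv) × II-4 (Vv), whose cross gives 1/4 VV : 1/2 Vv : 1/4 vv; conditioning on being pigmented, III-3 is VV with probability 1/3, Vv with probability 2/3.
Summing over parental genotype combinations, P(offspring has genotype VV) = 1/9·1 + 2/9·1/2 + 2/9·1/2 + 4/9·1/4 = 4/9.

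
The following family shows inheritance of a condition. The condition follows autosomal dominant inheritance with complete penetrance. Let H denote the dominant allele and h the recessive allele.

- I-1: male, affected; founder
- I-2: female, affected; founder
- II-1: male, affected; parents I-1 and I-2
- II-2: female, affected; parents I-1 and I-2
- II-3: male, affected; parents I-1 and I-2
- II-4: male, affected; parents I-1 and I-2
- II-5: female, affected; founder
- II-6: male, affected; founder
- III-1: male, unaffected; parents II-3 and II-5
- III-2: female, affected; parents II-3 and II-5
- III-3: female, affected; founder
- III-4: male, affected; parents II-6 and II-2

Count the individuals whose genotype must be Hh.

Obligate heterozygotes: II-3 is affected so carries H and passed h to III-1 (hh), so II-3 is Hh; II-5 is affected so carries H and passed h to III-1 (hh), so II-5 is Hh.
Every other individual is either homozygous by phenotype or has at least one consistent homozygous assignment, so the count is 2.

2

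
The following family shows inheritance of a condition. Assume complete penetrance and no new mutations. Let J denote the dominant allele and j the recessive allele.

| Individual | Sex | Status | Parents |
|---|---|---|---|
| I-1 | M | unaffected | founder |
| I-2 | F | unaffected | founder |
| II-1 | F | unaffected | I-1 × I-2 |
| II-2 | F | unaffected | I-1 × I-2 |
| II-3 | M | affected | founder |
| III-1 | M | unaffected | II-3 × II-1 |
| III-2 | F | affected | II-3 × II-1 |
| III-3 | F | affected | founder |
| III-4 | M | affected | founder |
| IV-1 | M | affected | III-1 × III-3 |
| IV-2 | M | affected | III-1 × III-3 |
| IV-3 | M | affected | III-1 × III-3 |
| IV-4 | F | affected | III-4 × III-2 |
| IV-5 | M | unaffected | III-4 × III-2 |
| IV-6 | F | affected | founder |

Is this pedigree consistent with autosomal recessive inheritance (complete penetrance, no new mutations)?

Under autosomal recessive, IV-5 (unaffected, male) cannot arise from III-4 (affected) × III-2 (affected).

No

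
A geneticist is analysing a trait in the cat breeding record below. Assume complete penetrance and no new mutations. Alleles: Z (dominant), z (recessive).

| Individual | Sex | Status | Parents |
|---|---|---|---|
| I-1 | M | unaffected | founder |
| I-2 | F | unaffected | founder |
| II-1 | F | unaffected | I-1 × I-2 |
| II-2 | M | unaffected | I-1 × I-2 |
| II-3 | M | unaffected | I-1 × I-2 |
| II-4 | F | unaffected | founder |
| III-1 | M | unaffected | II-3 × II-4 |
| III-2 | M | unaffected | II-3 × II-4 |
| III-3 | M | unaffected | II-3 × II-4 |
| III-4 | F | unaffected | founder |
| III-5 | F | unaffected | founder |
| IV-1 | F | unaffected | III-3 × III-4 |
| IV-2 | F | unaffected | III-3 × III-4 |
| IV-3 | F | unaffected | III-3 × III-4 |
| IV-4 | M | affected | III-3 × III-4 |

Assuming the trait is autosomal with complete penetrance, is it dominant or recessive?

III-3 and III-4 are both unaffected yet have an affected child IV-4. Under dominance, an affected child requires at least one affected parent, so the trait cannot be dominant.

recessive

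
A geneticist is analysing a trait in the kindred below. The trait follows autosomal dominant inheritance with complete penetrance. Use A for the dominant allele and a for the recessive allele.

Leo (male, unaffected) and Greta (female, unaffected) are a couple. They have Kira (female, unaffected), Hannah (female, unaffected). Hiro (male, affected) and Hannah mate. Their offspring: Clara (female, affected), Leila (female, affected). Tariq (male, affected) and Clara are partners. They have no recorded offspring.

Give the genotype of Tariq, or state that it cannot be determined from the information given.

Tariq's phenotype allows AA or Aa, and no parent or child forces a single allele at both positions; consistent genotype assignments exist with Tariq as AA or Aa.

cannot be determined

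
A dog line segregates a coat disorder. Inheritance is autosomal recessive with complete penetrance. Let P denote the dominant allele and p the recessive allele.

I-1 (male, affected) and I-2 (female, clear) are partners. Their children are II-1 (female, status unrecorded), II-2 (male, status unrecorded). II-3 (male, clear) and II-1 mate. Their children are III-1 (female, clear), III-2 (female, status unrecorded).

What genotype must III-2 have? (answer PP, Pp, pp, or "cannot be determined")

cannot be determined

III-2's phenotype is unrecorded, and no parent or child forces a single allele at both positions; consistent genotype assignments exist with III-2 as PP or Pp or pp.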